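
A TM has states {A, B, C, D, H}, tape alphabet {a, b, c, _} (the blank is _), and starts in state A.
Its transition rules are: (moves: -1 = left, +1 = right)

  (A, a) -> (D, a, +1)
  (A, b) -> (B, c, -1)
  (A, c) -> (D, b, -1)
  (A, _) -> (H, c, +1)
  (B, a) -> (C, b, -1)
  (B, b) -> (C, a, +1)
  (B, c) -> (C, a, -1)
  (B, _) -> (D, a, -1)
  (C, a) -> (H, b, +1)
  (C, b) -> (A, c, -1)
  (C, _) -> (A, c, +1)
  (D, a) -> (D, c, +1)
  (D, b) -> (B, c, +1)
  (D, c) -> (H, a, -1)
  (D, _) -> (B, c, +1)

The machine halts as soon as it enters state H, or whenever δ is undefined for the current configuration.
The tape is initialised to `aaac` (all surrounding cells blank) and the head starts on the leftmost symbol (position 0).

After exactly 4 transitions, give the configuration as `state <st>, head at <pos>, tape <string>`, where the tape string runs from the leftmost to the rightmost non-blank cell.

A | [a]aac   read a → write a, move +1, go to D
D | a[a]ac   read a → write c, move +1, go to D
D | ac[a]c   read a → write c, move +1, go to D
D | acc[c]   read c → write a, move -1, go to H
H | ac[c]a
After 4 steps: state H, head at 2, tape acca.

state H, head at 2, tape acca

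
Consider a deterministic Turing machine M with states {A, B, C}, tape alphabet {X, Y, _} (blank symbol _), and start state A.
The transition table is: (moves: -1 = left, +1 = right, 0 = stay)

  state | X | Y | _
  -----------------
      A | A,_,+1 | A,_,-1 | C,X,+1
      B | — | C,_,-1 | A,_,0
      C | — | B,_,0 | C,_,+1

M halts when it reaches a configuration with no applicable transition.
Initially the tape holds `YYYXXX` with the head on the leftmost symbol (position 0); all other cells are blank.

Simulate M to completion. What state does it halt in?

C

state=A head=0 tape=_[Y]YYXXX   (A,Y)→(A,_,-1)
state=A head=-1 tape=[_]_YYXXX   (A,_)→(C,X,+1)
state=C head=0 tape=X[_]YYXXX   (C,_)→(C,_,+1)
state=C head=1 tape=X_[Y]YXXX   (C,Y)→(B,_,0)
state=B head=1 tape=X_[_]YXXX   (B,_)→(A,_,0)
state=A head=1 tape=X_[_]YXXX   (A,_)→(C,X,+1)
state=C head=2 tape=X_X[Y]XXX   (C,Y)→(B,_,0)
state=B head=2 tape=X_X[_]XXX   (B,_)→(A,_,0)
state=A head=2 tape=X_X[_]XXX   (A,_)→(C,X,+1)
state=C head=3 tape=X_XX[X]XX
No transition is defined for (C, X); M halts in state C.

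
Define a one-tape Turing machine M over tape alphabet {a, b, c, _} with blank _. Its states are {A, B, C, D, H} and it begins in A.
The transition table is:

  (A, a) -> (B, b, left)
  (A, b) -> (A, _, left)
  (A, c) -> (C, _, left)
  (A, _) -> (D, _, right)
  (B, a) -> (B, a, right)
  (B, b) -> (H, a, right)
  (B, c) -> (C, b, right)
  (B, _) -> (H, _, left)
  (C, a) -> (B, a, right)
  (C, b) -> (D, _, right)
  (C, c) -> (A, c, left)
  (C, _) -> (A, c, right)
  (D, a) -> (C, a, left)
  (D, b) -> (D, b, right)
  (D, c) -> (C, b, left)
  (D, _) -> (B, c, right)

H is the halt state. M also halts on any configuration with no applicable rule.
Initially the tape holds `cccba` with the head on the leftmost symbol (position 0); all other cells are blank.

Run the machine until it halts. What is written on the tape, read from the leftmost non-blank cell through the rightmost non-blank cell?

c_c__cba

A | ___[c]ccba   read c → write _, move left, go to C
C | __[_]_ccba   read _ → write c, move right, go to A
A | __c[_]ccba   read _ → write _, move right, go to D
D | __c_[c]cba   read c → write b, move left, go to C
C | __c[_]bcba   read _ → write c, move right, go to A
A | __cc[b]cba   read b → write _, move left, go to A
A | __c[c]_cba   read c → write _, move left, go to C
C | __[c]__cba   read c → write c, move left, go to A
A | _[_]c__cba   read _ → write _, move right, go to D
D | __[c]__cba   read c → write b, move left, go to C
C | _[_]b__cba   read _ → write c, move right, go to A
A | _c[b]__cba   read b → write _, move left, go to A
A | _[c]___cba   read c → write _, move left, go to C
C | [_]____cba   read _ → write c, move right, go to A
A | c[_]___cba   read _ → write _, move right, go to D
D | c_[_]__cba   read _ → write c, move right, go to B
B | c_c[_]_cba   read _ → write _, move left, go to H
H | c_[c]__cba
The non-blank tape span at halt is c_c__cba.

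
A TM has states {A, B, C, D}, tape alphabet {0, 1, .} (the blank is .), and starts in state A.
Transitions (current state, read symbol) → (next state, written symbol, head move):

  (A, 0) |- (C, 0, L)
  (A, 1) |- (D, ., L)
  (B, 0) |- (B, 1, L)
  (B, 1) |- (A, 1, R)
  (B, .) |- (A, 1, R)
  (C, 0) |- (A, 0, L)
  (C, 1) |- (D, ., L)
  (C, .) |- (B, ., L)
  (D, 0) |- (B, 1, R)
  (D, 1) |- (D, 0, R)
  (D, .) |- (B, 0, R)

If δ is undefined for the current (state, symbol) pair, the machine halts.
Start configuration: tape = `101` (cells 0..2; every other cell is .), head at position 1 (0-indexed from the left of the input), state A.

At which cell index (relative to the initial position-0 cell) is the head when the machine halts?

A | ..1[0]1.   read 0 → write 0, move L, go to C
C | ..[1]01.   read 1 → write ., move L, go to D
D | .[.].01.   read . → write 0, move R, go to B
B | .0[.]01.   read . → write 1, move R, go to A
A | .01[0]1.   read 0 → write 0, move L, go to C
C | .0[1]01.   read 1 → write ., move L, go to D
D | .[0].01.   read 0 → write 1, move R, go to B
B | .1[.]01.   read . → write 1, move R, go to A
A | .11[0]1.   read 0 → write 0, move L, go to C
C | .1[1]01.   read 1 → write ., move L, go to D
D | .[1].01.   read 1 → write 0, move R, go to D
D | .0[.]01.   read . → write 0, move R, go to B
B | .00[0]1.   read 0 → write 1, move L, go to B
B | .0[0]11.   read 0 → write 1, move L, go to B
B | .[0]111.   read 0 → write 1, move L, go to B
B | [.]1111.   read . → write 1, move R, go to A
A | 1[1]111.   read 1 → write ., move L, go to D
D | [1].111.   read 1 → write 0, move R, go to D
D | 0[.]111.   read . → write 0, move R, go to B
B | 00[1]11.   read 1 → write 1, move R, go to A
A | 001[1]1.   read 1 → write ., move L, go to D
D | 00[1].1.   read 1 → write 0, move R, go to D
D | 000[.]1.   read . → write 0, move R, go to B
B | 0000[1].   read 1 → write 1, move R, go to A
A | 00001[.]
At halt the head is at cell 3.

3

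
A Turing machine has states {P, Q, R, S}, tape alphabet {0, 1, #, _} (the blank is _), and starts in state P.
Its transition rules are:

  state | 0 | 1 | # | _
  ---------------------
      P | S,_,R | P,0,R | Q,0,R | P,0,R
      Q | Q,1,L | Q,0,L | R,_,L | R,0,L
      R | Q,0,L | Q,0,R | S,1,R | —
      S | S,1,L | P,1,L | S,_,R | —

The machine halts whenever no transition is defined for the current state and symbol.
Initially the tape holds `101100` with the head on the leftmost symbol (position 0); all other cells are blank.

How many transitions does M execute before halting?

8

state=P head=0 tape=[1]01100   (P,1)→(P,0,R)
state=P head=1 tape=0[0]1100   (P,0)→(S,_,R)
state=S head=2 tape=0_[1]100   (S,1)→(P,1,L)
state=P head=1 tape=0[_]1100   (P,_)→(P,0,R)
state=P head=2 tape=00[1]100   (P,1)→(P,0,R)
state=P head=3 tape=000[1]00   (P,1)→(P,0,R)
state=P head=4 tape=0000[0]0   (P,0)→(S,_,R)
state=S head=5 tape=0000_[0]   (S,0)→(S,1,L)
state=S head=4 tape=0000[_]1
M halts after 8 transitions.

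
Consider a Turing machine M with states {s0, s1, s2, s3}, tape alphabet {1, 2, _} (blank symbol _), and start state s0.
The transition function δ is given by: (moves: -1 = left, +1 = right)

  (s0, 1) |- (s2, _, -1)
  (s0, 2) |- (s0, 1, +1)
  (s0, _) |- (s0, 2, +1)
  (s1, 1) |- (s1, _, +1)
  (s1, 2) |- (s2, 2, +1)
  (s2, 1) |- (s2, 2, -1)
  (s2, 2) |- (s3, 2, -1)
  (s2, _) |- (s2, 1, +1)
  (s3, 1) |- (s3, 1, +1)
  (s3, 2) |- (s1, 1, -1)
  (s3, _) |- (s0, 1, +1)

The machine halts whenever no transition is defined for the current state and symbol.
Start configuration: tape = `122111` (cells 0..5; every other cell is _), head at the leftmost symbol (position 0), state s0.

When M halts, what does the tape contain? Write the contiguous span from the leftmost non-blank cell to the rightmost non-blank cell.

1__12_1

s0 | _[1]22111   read 1 → write _, move -1, go to s2
s2 | [_]_22111   read _ → write 1, move +1, go to s2
s2 | 1[_]22111   read _ → write 1, move +1, go to s2
s2 | 11[2]2111   read 2 → write 2, move -1, go to s3
s3 | 1[1]22111   read 1 → write 1, move +1, go to s3
s3 | 11[2]2111   read 2 → write 1, move -1, go to s1
s1 | 1[1]12111   read 1 → write _, move +1, go to s1
s1 | 1_[1]2111   read 1 → write _, move +1, go to s1
s1 | 1__[2]111   read 2 → write 2, move +1, go to s2
s2 | 1__2[1]11   read 1 → write 2, move -1, go to s2
s2 | 1__[2]211   read 2 → write 2, move -1, go to s3
s3 | 1_[_]2211   read _ → write 1, move +1, go to s0
s0 | 1_1[2]211   read 2 → write 1, move +1, go to s0
s0 | 1_11[2]11   read 2 → write 1, move +1, go to s0
s0 | 1_111[1]1   read 1 → write _, move -1, go to s2
s2 | 1_11[1]_1   read 1 → write 2, move -1, go to s2
s2 | 1_1[1]2_1   read 1 → write 2, move -1, go to s2
s2 | 1_[1]22_1   read 1 → write 2, move -1, go to s2
s2 | 1[_]222_1   read _ → write 1, move +1, go to s2
s2 | 11[2]22_1   read 2 → write 2, move -1, go to s3
s3 | 1[1]222_1   read 1 → write 1, move +1, go to s3
s3 | 11[2]22_1   read 2 → write 1, move -1, go to s1
s1 | 1[1]122_1   read 1 → write _, move +1, go to s1
s1 | 1_[1]22_1   read 1 → write _, move +1, go to s1
s1 | 1__[2]2_1   read 2 → write 2, move +1, go to s2
s2 | 1__2[2]_1   read 2 → write 2, move -1, go to s3
s3 | 1__[2]2_1   read 2 → write 1, move -1, go to s1
s1 | 1_[_]12_1
The non-blank tape span at halt is 1__12_1.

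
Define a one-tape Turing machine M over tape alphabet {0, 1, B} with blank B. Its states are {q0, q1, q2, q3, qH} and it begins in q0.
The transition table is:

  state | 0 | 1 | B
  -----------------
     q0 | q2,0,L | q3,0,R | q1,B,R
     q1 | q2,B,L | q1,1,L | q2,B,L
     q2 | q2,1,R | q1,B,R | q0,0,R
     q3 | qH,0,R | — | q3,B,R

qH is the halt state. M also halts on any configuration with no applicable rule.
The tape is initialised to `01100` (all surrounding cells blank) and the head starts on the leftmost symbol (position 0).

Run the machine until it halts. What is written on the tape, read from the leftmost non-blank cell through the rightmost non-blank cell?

state=q0 head=0 tape=B[0]1100   (q0,0)→(q2,0,L)
state=q2 head=-1 tape=[B]01100   (q2,B)→(q0,0,R)
state=q0 head=0 tape=0[0]1100   (q0,0)→(q2,0,L)
state=q2 head=-1 tape=[0]01100   (q2,0)→(q2,1,R)
state=q2 head=0 tape=1[0]1100   (q2,0)→(q2,1,R)
state=q2 head=1 tape=11[1]100   (q2,1)→(q1,B,R)
state=q1 head=2 tape=11B[1]00   (q1,1)→(q1,1,L)
state=q1 head=1 tape=11[B]100   (q1,B)→(q2,B,L)
state=q2 head=0 tape=1[1]B100   (q2,1)→(q1,B,R)
state=q1 head=1 tape=1B[B]100   (q1,B)→(q2,B,L)
state=q2 head=0 tape=1[B]B100   (q2,B)→(q0,0,R)
state=q0 head=1 tape=10[B]100   (q0,B)→(q1,B,R)
state=q1 head=2 tape=10B[1]00   (q1,1)→(q1,1,L)
state=q1 head=1 tape=10[B]100   (q1,B)→(q2,B,L)
state=q2 head=0 tape=1[0]B100   (q2,0)→(q2,1,R)
state=q2 head=1 tape=11[B]100   (q2,B)→(q0,0,R)
state=q0 head=2 tape=110[1]00   (q0,1)→(q3,0,R)
state=q3 head=3 tape=1100[0]0   (q3,0)→(qH,0,R)
state=qH head=4 tape=11000[0]
The non-blank tape span at halt is 110000.

110000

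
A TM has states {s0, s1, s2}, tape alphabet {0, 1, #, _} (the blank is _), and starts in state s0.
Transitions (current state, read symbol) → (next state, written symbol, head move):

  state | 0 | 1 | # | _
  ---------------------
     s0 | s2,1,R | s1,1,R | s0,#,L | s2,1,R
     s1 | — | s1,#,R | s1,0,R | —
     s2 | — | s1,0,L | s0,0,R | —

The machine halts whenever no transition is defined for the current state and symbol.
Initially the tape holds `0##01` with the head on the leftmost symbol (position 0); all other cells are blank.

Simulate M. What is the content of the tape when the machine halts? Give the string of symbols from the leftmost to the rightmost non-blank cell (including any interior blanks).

state=s0 head=0 tape=[0]##01   (s0,0)→(s2,1,R)
state=s2 head=1 tape=1[#]#01   (s2,#)→(s0,0,R)
state=s0 head=2 tape=10[#]01   (s0,#)→(s0,#,L)
state=s0 head=1 tape=1[0]#01   (s0,0)→(s2,1,R)
state=s2 head=2 tape=11[#]01   (s2,#)→(s0,0,R)
state=s0 head=3 tape=110[0]1   (s0,0)→(s2,1,R)
state=s2 head=4 tape=1101[1]   (s2,1)→(s1,0,L)
state=s1 head=3 tape=110[1]0   (s1,1)→(s1,#,R)
state=s1 head=4 tape=110#[0]
The non-blank tape span at halt is 110#0.

110#0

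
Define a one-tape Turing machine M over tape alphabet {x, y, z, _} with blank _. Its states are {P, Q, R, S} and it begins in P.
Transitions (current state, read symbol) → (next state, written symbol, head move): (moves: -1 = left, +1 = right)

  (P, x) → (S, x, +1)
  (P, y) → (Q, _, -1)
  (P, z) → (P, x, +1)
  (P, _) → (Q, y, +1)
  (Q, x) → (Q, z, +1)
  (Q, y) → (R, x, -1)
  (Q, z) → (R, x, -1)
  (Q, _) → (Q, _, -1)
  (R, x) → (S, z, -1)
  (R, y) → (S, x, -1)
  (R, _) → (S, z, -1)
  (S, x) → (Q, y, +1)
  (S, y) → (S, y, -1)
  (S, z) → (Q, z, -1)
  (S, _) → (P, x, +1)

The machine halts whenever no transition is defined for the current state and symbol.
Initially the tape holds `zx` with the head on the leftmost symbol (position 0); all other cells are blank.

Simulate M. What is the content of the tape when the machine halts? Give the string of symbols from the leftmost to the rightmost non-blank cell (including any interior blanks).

yzzx

P | [z]x___   read z → write x, move +1, go to P
P | x[x]___   read x → write x, move +1, go to S
S | xx[_]__   read _ → write x, move +1, go to P
P | xxx[_]_   read _ → write y, move +1, go to Q
Q | xxxy[_]   read _ → write _, move -1, go to Q
Q | xxx[y]_   read y → write x, move -1, go to R
R | xx[x]x_   read x → write z, move -1, go to S
S | x[x]zx_   read x → write y, move +1, go to Q
Q | xy[z]x_   read z → write x, move -1, go to R
R | x[y]xx_   read y → write x, move -1, go to S
S | [x]xxx_   read x → write y, move +1, go to Q
Q | y[x]xx_   read x → write z, move +1, go to Q
Q | yz[x]x_   read x → write z, move +1, go to Q
Q | yzz[x]_   read x → write z, move +1, go to Q
Q | yzzz[_]   read _ → write _, move -1, go to Q
Q | yzz[z]_   read z → write x, move -1, go to R
R | yz[z]x_
The non-blank tape span at halt is yzzx.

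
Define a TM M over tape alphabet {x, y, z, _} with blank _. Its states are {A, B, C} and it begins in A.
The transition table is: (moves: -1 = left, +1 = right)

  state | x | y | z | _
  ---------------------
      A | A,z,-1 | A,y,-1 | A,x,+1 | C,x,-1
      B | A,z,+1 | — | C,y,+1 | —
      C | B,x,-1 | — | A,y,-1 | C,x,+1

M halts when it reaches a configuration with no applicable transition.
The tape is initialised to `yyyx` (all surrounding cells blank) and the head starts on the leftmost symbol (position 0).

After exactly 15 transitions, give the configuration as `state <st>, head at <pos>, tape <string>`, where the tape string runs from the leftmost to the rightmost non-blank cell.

state A, head at -3, tape zxzzyyyx

state=A head=0 tape=____[y]yyx   (A,y)→(A,y,-1)
state=A head=-1 tape=___[_]yyyx   (A,_)→(C,x,-1)
state=C head=-2 tape=__[_]xyyyx   (C,_)→(C,x,+1)
state=C head=-1 tape=__x[x]yyyx   (C,x)→(B,x,-1)
state=B head=-2 tape=__[x]xyyyx   (B,x)→(A,z,+1)
state=A head=-1 tape=__z[x]yyyx   (A,x)→(A,z,-1)
state=A head=-2 tape=__[z]zyyyx   (A,z)→(A,x,+1)
state=A head=-1 tape=__x[z]yyyx   (A,z)→(A,x,+1)
state=A head=0 tape=__xx[y]yyx   (A,y)→(A,y,-1)
state=A head=-1 tape=__x[x]yyyx   (A,x)→(A,z,-1)
state=A head=-2 tape=__[x]zyyyx   (A,x)→(A,z,-1)
state=A head=-3 tape=_[_]zzyyyx   (A,_)→(C,x,-1)
state=C head=-4 tape=[_]xzzyyyx   (C,_)→(C,x,+1)
state=C head=-3 tape=x[x]zzyyyx   (C,x)→(B,x,-1)
state=B head=-4 tape=[x]xzzyyyx   (B,x)→(A,z,+1)
state=A head=-3 tape=z[x]zzyyyx
After 15 steps: state A, head at -3, tape zxzzyyyx.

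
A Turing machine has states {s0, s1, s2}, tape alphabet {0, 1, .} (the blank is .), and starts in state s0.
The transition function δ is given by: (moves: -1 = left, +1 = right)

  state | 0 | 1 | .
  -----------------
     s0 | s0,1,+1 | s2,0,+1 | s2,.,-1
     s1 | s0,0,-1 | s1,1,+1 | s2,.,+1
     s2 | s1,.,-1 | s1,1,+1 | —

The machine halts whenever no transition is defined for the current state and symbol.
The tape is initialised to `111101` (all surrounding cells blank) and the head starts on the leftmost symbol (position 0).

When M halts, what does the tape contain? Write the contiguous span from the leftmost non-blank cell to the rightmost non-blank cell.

state=s0 head=0 tape=[1]11101   (s0,1)→(s2,0,+1)
state=s2 head=1 tape=0[1]1101   (s2,1)→(s1,1,+1)
state=s1 head=2 tape=01[1]101   (s1,1)→(s1,1,+1)
state=s1 head=3 tape=011[1]01   (s1,1)→(s1,1,+1)
state=s1 head=4 tape=0111[0]1   (s1,0)→(s0,0,-1)
state=s0 head=3 tape=011[1]01   (s0,1)→(s2,0,+1)
state=s2 head=4 tape=0110[0]1   (s2,0)→(s1,.,-1)
state=s1 head=3 tape=011[0].1   (s1,0)→(s0,0,-1)
state=s0 head=2 tape=01[1]0.1   (s0,1)→(s2,0,+1)
state=s2 head=3 tape=010[0].1   (s2,0)→(s1,.,-1)
state=s1 head=2 tape=01[0]..1   (s1,0)→(s0,0,-1)
state=s0 head=1 tape=0[1]0..1   (s0,1)→(s2,0,+1)
state=s2 head=2 tape=00[0]..1   (s2,0)→(s1,.,-1)
state=s1 head=1 tape=0[0]...1   (s1,0)→(s0,0,-1)
state=s0 head=0 tape=[0]0...1   (s0,0)→(s0,1,+1)
state=s0 head=1 tape=1[0]...1   (s0,0)→(s0,1,+1)
state=s0 head=2 tape=11[.]..1   (s0,.)→(s2,.,-1)
state=s2 head=1 tape=1[1]...1   (s2,1)→(s1,1,+1)
state=s1 head=2 tape=11[.]..1   (s1,.)→(s2,.,+1)
state=s2 head=3 tape=11.[.].1
The non-blank tape span at halt is 11...1.

11...1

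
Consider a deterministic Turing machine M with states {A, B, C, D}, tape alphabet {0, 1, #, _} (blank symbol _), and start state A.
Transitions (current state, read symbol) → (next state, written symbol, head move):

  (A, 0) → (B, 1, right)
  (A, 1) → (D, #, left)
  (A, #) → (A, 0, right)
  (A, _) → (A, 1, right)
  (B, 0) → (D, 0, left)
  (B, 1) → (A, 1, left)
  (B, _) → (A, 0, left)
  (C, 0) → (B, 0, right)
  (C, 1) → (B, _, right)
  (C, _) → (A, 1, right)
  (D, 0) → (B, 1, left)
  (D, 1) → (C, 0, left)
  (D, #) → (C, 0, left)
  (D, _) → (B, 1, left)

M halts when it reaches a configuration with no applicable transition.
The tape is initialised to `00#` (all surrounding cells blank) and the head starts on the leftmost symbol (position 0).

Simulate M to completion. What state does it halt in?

A | ____[0]0#   read 0 → write 1, move right, go to B
B | ____1[0]#   read 0 → write 0, move left, go to D
D | ____[1]0#   read 1 → write 0, move left, go to C
C | ___[_]00#   read _ → write 1, move right, go to A
A | ___1[0]0#   read 0 → write 1, move right, go to B
B | ___11[0]#   read 0 → write 0, move left, go to D
D | ___1[1]0#   read 1 → write 0, move left, go to C
C | ___[1]00#   read 1 → write _, move right, go to B
B | ____[0]0#   read 0 → write 0, move left, go to D
D | ___[_]00#   read _ → write 1, move left, go to B
B | __[_]100#   read _ → write 0, move left, go to A
A | _[_]0100#   read _ → write 1, move right, go to A
A | _1[0]100#   read 0 → write 1, move right, go to B
B | _11[1]00#   read 1 → write 1, move left, go to A
A | _1[1]100#   read 1 → write #, move left, go to D
D | _[1]#100#   read 1 → write 0, move left, go to C
C | [_]0#100#   read _ → write 1, move right, go to A
A | 1[0]#100#   read 0 → write 1, move right, go to B
B | 11[#]100#
No transition is defined for (B, #); M halts in state B.

B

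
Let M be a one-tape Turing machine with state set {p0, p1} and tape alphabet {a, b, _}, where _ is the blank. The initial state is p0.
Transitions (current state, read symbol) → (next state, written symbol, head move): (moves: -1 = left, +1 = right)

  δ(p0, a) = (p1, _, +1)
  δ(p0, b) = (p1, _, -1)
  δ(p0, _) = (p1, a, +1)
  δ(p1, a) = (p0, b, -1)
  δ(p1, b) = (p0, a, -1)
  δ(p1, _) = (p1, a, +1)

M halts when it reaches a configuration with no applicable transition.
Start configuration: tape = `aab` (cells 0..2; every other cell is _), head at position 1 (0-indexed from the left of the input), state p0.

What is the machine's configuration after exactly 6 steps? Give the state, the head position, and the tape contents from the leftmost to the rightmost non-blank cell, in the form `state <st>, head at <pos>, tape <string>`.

state p0, head at 1, tape a_a

p0 | a[a]b   read a → write _, move +1, go to p1
p1 | a_[b]   read b → write a, move -1, go to p0
p0 | a[_]a   read _ → write a, move +1, go to p1
p1 | aa[a]   read a → write b, move -1, go to p0
p0 | a[a]b   read a → write _, move +1, go to p1
p1 | a_[b]   read b → write a, move -1, go to p0
p0 | a[_]a
After 6 steps: state p0, head at 1, tape a_a.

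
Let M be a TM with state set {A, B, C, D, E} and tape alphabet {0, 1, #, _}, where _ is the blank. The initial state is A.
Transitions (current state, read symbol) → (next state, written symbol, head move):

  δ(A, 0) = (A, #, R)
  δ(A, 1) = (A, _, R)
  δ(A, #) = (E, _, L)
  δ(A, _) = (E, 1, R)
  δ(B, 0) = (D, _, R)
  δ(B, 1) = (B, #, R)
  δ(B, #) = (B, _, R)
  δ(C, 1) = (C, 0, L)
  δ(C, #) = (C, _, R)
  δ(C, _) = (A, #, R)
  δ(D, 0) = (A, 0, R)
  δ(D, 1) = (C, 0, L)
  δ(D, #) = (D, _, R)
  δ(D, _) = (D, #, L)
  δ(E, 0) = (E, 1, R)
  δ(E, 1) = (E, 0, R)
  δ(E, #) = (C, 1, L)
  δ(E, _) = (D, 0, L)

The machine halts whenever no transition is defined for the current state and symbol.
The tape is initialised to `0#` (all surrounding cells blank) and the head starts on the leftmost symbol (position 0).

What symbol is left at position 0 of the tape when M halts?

state=A head=0 tape=_[0]#___   (A,0)→(A,#,R)
state=A head=1 tape=_#[#]___   (A,#)→(E,_,L)
state=E head=0 tape=_[#]____   (E,#)→(C,1,L)
state=C head=-1 tape=[_]1____   (C,_)→(A,#,R)
state=A head=0 tape=#[1]____   (A,1)→(A,_,R)
state=A head=1 tape=#_[_]___   (A,_)→(E,1,R)
state=E head=2 tape=#_1[_]__   (E,_)→(D,0,L)
state=D head=1 tape=#_[1]0__   (D,1)→(C,0,L)
state=C head=0 tape=#[_]00__   (C,_)→(A,#,R)
state=A head=1 tape=##[0]0__   (A,0)→(A,#,R)
state=A head=2 tape=###[0]__   (A,0)→(A,#,R)
state=A head=3 tape=####[_]_   (A,_)→(E,1,R)
state=E head=4 tape=####1[_]   (E,_)→(D,0,L)
state=D head=3 tape=####[1]0   (D,1)→(C,0,L)
state=C head=2 tape=###[#]00   (C,#)→(C,_,R)
state=C head=3 tape=###_[0]0
Cell 0 holds # when M halts.

#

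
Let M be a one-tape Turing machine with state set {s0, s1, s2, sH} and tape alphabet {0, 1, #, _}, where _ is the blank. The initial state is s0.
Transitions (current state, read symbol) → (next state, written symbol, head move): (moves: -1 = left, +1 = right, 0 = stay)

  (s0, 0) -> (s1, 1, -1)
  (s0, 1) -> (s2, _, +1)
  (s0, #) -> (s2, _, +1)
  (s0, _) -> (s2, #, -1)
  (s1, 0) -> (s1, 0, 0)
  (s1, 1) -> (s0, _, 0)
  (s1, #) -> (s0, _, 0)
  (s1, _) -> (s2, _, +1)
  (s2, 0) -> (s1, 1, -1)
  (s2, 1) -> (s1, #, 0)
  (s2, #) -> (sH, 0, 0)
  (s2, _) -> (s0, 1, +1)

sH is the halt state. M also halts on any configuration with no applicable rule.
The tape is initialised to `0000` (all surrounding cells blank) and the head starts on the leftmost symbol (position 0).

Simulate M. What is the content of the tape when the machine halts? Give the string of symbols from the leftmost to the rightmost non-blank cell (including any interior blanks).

s0 | _[0]000__   read 0 → write 1, move -1, go to s1
s1 | [_]1000__   read _ → write _, move +1, go to s2
s2 | _[1]000__   read 1 → write #, move 0, go to s1
s1 | _[#]000__   read # → write _, move 0, go to s0
s0 | _[_]000__   read _ → write #, move -1, go to s2
s2 | [_]#000__   read _ → write 1, move +1, go to s0
s0 | 1[#]000__   read # → write _, move +1, go to s2
s2 | 1_[0]00__   read 0 → write 1, move -1, go to s1
s1 | 1[_]100__   read _ → write _, move +1, go to s2
s2 | 1_[1]00__   read 1 → write #, move 0, go to s1
s1 | 1_[#]00__   read # → write _, move 0, go to s0
s0 | 1_[_]00__   read _ → write #, move -1, go to s2
s2 | 1[_]#00__   read _ → write 1, move +1, go to s0
s0 | 11[#]00__   read # → write _, move +1, go to s2
s2 | 11_[0]0__   read 0 → write 1, move -1, go to s1
s1 | 11[_]10__   read _ → write _, move +1, go to s2
s2 | 11_[1]0__   read 1 → write #, move 0, go to s1
s1 | 11_[#]0__   read # → write _, move 0, go to s0
s0 | 11_[_]0__   read _ → write #, move -1, go to s2
s2 | 11[_]#0__   read _ → write 1, move +1, go to s0
s0 | 111[#]0__   read # → write _, move +1, go to s2
s2 | 111_[0]__   read 0 → write 1, move -1, go to s1
s1 | 111[_]1__   read _ → write _, move +1, go to s2
s2 | 111_[1]__   read 1 → write #, move 0, go to s1
s1 | 111_[#]__   read # → write _, move 0, go to s0
s0 | 111_[_]__   read _ → write #, move -1, go to s2
s2 | 111[_]#__   read _ → write 1, move +1, go to s0
s0 | 1111[#]__   read # → write _, move +1, go to s2
s2 | 1111_[_]_   read _ → write 1, move +1, go to s0
s0 | 1111_1[_]   read _ → write #, move -1, go to s2
s2 | 1111_[1]#   read 1 → write #, move 0, go to s1
s1 | 1111_[#]#   read # → write _, move 0, go to s0
s0 | 1111_[_]#   read _ → write #, move -1, go to s2
s2 | 1111[_]##   read _ → write 1, move +1, go to s0
s0 | 11111[#]#   read # → write _, move +1, go to s2
s2 | 11111_[#]   read # → write 0, move 0, go to sH
sH | 11111_[0]
The non-blank tape span at halt is 11111_0.

11111_0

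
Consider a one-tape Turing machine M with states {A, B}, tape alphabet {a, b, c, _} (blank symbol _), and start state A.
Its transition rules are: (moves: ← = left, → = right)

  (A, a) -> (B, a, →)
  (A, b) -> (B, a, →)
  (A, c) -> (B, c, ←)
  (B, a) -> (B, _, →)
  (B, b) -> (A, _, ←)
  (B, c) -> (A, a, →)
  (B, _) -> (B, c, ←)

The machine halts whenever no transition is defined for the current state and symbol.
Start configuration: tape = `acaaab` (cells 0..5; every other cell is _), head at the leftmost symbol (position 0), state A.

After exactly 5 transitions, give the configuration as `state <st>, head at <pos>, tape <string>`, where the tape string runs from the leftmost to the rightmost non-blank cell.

state B, head at 5, tape aaa__b

state=A head=0 tape=[a]caaab   (A,a)→(B,a,→)
state=B head=1 tape=a[c]aaab   (B,c)→(A,a,→)
state=A head=2 tape=aa[a]aab   (A,a)→(B,a,→)
state=B head=3 tape=aaa[a]ab   (B,a)→(B,_,→)
state=B head=4 tape=aaa_[a]b   (B,a)→(B,_,→)
state=B head=5 tape=aaa__[b]
After 5 steps: state B, head at 5, tape aaa__b.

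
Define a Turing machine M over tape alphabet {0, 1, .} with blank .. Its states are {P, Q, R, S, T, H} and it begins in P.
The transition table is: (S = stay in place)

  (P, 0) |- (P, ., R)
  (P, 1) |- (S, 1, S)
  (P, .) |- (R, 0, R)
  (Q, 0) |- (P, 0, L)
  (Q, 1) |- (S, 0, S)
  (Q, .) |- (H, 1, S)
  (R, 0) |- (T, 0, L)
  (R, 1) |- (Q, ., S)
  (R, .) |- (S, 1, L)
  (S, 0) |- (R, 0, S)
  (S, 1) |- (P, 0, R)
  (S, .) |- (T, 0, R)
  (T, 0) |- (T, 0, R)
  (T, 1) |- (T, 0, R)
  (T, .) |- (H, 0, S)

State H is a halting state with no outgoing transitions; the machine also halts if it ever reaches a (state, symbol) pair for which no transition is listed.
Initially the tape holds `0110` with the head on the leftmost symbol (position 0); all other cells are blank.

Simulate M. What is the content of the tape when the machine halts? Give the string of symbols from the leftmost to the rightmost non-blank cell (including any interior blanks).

00001

P | [0]110..   read 0 → write ., move R, go to P
P | .[1]10..   read 1 → write 1, move S, go to S
S | .[1]10..   read 1 → write 0, move R, go to P
P | .0[1]0..   read 1 → write 1, move S, go to S
S | .0[1]0..   read 1 → write 0, move R, go to P
P | .00[0]..   read 0 → write ., move R, go to P
P | .00.[.].   read . → write 0, move R, go to R
R | .00.0[.]   read . → write 1, move L, go to S
S | .00.[0]1   read 0 → write 0, move S, go to R
R | .00.[0]1   read 0 → write 0, move L, go to T
T | .00[.]01   read . → write 0, move S, go to H
H | .00[0]01
The non-blank tape span at halt is 00001.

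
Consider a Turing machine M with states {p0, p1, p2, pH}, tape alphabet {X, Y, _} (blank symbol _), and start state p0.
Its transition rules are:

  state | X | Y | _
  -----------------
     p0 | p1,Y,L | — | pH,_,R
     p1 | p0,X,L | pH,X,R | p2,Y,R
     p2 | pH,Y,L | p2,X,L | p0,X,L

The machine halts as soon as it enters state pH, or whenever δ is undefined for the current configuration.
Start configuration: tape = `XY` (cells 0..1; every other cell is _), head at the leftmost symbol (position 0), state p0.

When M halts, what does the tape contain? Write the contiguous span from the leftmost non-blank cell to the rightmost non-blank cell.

XXXY

state=p0 head=0 tape=___[X]Y   (p0,X)→(p1,Y,L)
state=p1 head=-1 tape=__[_]YY   (p1,_)→(p2,Y,R)
state=p2 head=0 tape=__Y[Y]Y   (p2,Y)→(p2,X,L)
state=p2 head=-1 tape=__[Y]XY   (p2,Y)→(p2,X,L)
state=p2 head=-2 tape=_[_]XXY   (p2,_)→(p0,X,L)
state=p0 head=-3 tape=[_]XXXY   (p0,_)→(pH,_,R)
state=pH head=-2 tape=_[X]XXY
The non-blank tape span at halt is XXXY.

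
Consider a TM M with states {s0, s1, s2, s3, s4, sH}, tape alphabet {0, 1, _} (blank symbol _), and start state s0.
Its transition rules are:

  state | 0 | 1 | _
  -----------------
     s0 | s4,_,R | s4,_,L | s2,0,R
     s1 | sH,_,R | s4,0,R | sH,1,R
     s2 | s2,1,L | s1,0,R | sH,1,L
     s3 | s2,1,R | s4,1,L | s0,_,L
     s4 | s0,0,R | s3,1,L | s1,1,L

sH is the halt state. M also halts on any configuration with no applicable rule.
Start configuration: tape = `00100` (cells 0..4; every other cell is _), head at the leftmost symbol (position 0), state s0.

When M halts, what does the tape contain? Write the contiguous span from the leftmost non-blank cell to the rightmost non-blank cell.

11110

s0 | _[0]0100   read 0 → write _, move R, go to s4
s4 | __[0]100   read 0 → write 0, move R, go to s0
s0 | __0[1]00   read 1 → write _, move L, go to s4
s4 | __[0]_00   read 0 → write 0, move R, go to s0
s0 | __0[_]00   read _ → write 0, move R, go to s2
s2 | __00[0]0   read 0 → write 1, move L, go to s2
s2 | __0[0]10   read 0 → write 1, move L, go to s2
s2 | __[0]110   read 0 → write 1, move L, go to s2
s2 | _[_]1110   read _ → write 1, move L, go to sH
sH | [_]11110
The non-blank tape span at halt is 11110.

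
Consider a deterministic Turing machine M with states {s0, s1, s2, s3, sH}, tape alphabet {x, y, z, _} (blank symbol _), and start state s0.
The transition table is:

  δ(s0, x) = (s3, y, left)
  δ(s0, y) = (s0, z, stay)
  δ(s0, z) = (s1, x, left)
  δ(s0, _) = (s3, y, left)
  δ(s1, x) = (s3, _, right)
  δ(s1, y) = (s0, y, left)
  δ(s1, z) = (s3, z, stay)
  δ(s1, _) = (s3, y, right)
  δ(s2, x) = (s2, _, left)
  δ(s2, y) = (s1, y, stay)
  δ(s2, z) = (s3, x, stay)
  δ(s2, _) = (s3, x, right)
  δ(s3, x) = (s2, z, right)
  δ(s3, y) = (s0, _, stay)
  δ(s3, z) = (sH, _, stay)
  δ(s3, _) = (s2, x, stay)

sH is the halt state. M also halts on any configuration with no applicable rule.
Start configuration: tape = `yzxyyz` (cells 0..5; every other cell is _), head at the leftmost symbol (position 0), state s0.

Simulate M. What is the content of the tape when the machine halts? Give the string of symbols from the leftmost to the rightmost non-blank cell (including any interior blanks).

s0 | _[y]zxyyz   read y → write z, move stay, go to s0
s0 | _[z]zxyyz   read z → write x, move left, go to s1
s1 | [_]xzxyyz   read _ → write y, move right, go to s3
s3 | y[x]zxyyz   read x → write z, move right, go to s2
s2 | yz[z]xyyz   read z → write x, move stay, go to s3
s3 | yz[x]xyyz   read x → write z, move right, go to s2
s2 | yzz[x]yyz   read x → write _, move left, go to s2
s2 | yz[z]_yyz   read z → write x, move stay, go to s3
s3 | yz[x]_yyz   read x → write z, move right, go to s2
s2 | yzz[_]yyz   read _ → write x, move right, go to s3
s3 | yzzx[y]yz   read y → write _, move stay, go to s0
s0 | yzzx[_]yz   read _ → write y, move left, go to s3
s3 | yzz[x]yyz   read x → write z, move right, go to s2
s2 | yzzz[y]yz   read y → write y, move stay, go to s1
s1 | yzzz[y]yz   read y → write y, move left, go to s0
s0 | yzz[z]yyz   read z → write x, move left, go to s1
s1 | yz[z]xyyz   read z → write z, move stay, go to s3
s3 | yz[z]xyyz   read z → write _, move stay, go to sH
sH | yz[_]xyyz
The non-blank tape span at halt is yz_xyyz.

yz_xyyz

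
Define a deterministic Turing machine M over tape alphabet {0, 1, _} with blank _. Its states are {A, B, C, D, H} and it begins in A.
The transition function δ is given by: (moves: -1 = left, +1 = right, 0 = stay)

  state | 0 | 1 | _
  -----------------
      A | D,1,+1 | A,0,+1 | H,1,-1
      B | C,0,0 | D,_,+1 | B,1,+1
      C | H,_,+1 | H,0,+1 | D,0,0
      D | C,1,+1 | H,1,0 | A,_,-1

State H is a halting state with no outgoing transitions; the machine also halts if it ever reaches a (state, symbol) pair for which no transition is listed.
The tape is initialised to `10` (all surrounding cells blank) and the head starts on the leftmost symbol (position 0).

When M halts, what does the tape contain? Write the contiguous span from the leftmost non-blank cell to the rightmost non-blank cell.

001

A | [1]0_   read 1 → write 0, move +1, go to A
A | 0[0]_   read 0 → write 1, move +1, go to D
D | 01[_]   read _ → write _, move -1, go to A
A | 0[1]_   read 1 → write 0, move +1, go to A
A | 00[_]   read _ → write 1, move -1, go to H
H | 0[0]1
The non-blank tape span at halt is 001.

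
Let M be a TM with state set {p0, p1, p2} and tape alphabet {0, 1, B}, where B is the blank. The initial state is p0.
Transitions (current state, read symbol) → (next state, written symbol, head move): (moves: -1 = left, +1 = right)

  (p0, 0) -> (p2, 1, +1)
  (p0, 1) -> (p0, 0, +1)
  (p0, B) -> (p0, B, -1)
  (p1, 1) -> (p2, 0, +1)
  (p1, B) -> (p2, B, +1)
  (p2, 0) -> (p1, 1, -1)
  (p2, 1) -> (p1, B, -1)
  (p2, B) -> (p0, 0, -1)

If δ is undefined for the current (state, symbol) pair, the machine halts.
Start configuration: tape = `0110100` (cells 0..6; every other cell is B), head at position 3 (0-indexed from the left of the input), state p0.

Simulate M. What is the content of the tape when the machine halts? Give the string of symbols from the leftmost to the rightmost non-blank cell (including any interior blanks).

0110B00

p0 | 011[0]100   read 0 → write 1, move +1, go to p2
p2 | 0111[1]00   read 1 → write B, move -1, go to p1
p1 | 011[1]B00   read 1 → write 0, move +1, go to p2
p2 | 0110[B]00   read B → write 0, move -1, go to p0
p0 | 011[0]000   read 0 → write 1, move +1, go to p2
p2 | 0111[0]00   read 0 → write 1, move -1, go to p1
p1 | 011[1]100   read 1 → write 0, move +1, go to p2
p2 | 0110[1]00   read 1 → write B, move -1, go to p1
p1 | 011[0]B00
The non-blank tape span at halt is 0110B00.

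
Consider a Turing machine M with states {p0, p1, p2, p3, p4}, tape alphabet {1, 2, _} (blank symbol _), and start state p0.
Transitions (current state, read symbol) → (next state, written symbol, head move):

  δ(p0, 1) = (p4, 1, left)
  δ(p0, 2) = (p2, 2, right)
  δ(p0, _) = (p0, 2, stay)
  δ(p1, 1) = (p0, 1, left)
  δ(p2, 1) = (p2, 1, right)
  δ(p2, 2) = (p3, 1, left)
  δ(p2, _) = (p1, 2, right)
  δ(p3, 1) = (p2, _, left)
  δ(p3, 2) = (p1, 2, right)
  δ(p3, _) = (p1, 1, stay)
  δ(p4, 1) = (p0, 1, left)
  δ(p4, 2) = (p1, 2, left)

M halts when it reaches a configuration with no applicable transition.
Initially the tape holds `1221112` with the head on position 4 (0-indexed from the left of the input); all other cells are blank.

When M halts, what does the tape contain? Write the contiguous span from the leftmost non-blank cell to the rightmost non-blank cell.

p0 | 1221[1]12__   read 1 → write 1, move left, go to p4
p4 | 122[1]112__   read 1 → write 1, move left, go to p0
p0 | 12[2]1112__   read 2 → write 2, move right, go to p2
p2 | 122[1]112__   read 1 → write 1, move right, go to p2
p2 | 1221[1]12__   read 1 → write 1, move right, go to p2
p2 | 12211[1]2__   read 1 → write 1, move right, go to p2
p2 | 122111[2]__   read 2 → write 1, move left, go to p3
p3 | 12211[1]1__   read 1 → write _, move left, go to p2
p2 | 1221[1]_1__   read 1 → write 1, move right, go to p2
p2 | 12211[_]1__   read _ → write 2, move right, go to p1
p1 | 122112[1]__   read 1 → write 1, move left, go to p0
p0 | 12211[2]1__   read 2 → write 2, move right, go to p2
p2 | 122112[1]__   read 1 → write 1, move right, go to p2
p2 | 1221121[_]_   read _ → write 2, move right, go to p1
p1 | 12211212[_]
The non-blank tape span at halt is 12211212.

12211212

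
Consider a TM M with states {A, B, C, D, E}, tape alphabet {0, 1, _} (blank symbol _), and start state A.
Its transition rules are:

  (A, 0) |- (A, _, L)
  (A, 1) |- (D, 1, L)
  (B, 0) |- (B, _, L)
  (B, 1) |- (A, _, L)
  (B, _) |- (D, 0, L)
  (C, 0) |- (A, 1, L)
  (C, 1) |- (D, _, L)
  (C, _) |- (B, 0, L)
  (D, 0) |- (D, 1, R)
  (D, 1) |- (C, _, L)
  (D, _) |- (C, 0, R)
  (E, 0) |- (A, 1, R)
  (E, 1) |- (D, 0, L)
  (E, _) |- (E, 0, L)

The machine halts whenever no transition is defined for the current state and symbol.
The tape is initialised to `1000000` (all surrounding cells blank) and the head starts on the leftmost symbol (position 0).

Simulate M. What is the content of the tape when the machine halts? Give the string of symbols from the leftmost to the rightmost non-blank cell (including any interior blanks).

0100000

A | ___[1]000000   read 1 → write 1, move L, go to D
D | __[_]1000000   read _ → write 0, move R, go to C
C | __0[1]000000   read 1 → write _, move L, go to D
D | __[0]_000000   read 0 → write 1, move R, go to D
D | __1[_]000000   read _ → write 0, move R, go to C
C | __10[0]00000   read 0 → write 1, move L, go to A
A | __1[0]100000   read 0 → write _, move L, go to A
A | __[1]_100000   read 1 → write 1, move L, go to D
D | _[_]1_100000   read _ → write 0, move R, go to C
C | _0[1]_100000   read 1 → write _, move L, go to D
D | _[0]__100000   read 0 → write 1, move R, go to D
D | _1[_]_100000   read _ → write 0, move R, go to C
C | _10[_]100000   read _ → write 0, move L, go to B
B | _1[0]0100000   read 0 → write _, move L, go to B
B | _[1]_0100000   read 1 → write _, move L, go to A
A | [_]__0100000
The non-blank tape span at halt is 0100000.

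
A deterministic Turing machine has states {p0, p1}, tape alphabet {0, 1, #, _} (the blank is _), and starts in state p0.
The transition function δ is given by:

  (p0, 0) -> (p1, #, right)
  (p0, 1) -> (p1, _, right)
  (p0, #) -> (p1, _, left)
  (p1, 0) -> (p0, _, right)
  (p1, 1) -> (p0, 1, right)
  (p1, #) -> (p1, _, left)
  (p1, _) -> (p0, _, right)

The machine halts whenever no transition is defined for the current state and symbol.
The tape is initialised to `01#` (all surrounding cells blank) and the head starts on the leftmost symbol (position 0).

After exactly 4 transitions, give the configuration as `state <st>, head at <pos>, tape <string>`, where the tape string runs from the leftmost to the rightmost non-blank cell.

p0 | [0]1#   read 0 → write #, move right, go to p1
p1 | #[1]#   read 1 → write 1, move right, go to p0
p0 | #1[#]   read # → write _, move left, go to p1
p1 | #[1]_   read 1 → write 1, move right, go to p0
p0 | #1[_]
After 4 steps: state p0, head at 2, tape #1.

state p0, head at 2, tape #1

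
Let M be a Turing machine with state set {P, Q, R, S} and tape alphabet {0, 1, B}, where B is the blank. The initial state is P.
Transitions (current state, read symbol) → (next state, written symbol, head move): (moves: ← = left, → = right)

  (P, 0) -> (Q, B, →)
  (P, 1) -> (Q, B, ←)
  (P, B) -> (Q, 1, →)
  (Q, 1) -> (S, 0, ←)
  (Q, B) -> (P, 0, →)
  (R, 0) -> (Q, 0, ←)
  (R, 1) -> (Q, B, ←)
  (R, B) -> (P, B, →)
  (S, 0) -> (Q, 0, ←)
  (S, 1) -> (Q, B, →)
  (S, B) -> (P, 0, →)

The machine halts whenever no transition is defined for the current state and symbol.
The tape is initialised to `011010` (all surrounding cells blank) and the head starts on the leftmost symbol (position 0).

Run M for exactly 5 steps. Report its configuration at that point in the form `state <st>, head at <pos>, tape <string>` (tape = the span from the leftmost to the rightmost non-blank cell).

state S, head at 1, tape 0B0010

state=P head=0 tape=[0]11010   (P,0)→(Q,B,→)
state=Q head=1 tape=B[1]1010   (Q,1)→(S,0,←)
state=S head=0 tape=[B]01010   (S,B)→(P,0,→)
state=P head=1 tape=0[0]1010   (P,0)→(Q,B,→)
state=Q head=2 tape=0B[1]010   (Q,1)→(S,0,←)
state=S head=1 tape=0[B]0010
After 5 steps: state S, head at 1, tape 0B0010.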